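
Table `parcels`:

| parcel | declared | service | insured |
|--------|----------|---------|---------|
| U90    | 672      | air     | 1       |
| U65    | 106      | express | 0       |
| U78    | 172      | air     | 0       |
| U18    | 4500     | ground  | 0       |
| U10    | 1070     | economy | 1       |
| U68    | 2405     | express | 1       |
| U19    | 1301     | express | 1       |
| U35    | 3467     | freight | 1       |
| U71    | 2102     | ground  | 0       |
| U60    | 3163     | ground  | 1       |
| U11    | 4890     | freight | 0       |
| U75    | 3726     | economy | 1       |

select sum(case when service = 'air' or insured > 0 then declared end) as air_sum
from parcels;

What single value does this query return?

parcel=U90: ✓ → 672
parcel=U65: ✗
parcel=U78: ✓ → 172
parcel=U18: ✗
parcel=U10: ✓ → 1070
parcel=U68: ✓ → 2405
parcel=U19: ✓ → 1301
parcel=U35: ✓ → 3467
parcel=U71: ✗
parcel=U60: ✓ → 3163
parcel=U11: ✗
parcel=U75: ✓ → 3726
air_sum = 672 + 172 + 1070 + 2405 + 1301 + 3467 + 3163 + 3726 = 15976

15976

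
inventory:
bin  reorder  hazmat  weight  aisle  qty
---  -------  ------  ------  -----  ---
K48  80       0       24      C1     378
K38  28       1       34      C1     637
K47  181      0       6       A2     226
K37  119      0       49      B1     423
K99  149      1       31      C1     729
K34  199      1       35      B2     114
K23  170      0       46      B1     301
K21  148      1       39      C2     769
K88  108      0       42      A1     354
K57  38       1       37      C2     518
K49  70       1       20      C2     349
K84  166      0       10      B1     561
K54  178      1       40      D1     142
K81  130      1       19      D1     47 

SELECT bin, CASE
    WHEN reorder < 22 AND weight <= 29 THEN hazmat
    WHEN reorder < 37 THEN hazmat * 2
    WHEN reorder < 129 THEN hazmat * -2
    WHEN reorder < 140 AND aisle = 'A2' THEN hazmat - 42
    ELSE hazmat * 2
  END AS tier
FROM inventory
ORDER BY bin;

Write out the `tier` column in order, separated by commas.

bin=K21: ELSE → 2
bin=K23: ELSE → 0
bin=K34: ELSE → 2
bin=K37: reorder < 129 → 0
bin=K38: reorder < 37 → 2
bin=K47: ELSE → 0
bin=K48: reorder < 129 → 0
bin=K49: reorder < 129 → -2
bin=K54: ELSE → 2
bin=K57: reorder < 129 → -2
bin=K81: ELSE → 2
bin=K84: ELSE → 0
bin=K88: reorder < 129 → 0
bin=K99: ELSE → 2

2, 0, 2, 0, 2, 0, 0, -2, 2, -2, 2, 0, 0, 2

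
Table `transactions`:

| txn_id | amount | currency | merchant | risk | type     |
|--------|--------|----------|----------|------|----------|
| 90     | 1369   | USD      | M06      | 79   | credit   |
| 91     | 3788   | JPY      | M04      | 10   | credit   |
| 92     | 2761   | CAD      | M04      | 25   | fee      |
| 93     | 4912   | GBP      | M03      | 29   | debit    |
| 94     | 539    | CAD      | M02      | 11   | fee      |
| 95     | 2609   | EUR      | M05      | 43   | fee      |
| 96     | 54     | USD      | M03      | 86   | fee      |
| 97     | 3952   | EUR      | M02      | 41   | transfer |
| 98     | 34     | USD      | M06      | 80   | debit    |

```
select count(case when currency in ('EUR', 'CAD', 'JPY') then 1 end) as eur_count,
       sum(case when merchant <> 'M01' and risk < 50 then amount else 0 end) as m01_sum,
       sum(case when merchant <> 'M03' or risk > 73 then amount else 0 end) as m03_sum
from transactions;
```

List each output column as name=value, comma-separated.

[eur_count: currency in ('EUR', 'CAD', 'JPY')]
txn_id=90: ✗
txn_id=91: ✓ → 1
txn_id=92: ✓ → 1
txn_id=93: ✗
txn_id=94: ✓ → 1
txn_id=95: ✓ → 1
txn_id=96: ✗
txn_id=97: ✓ → 1
txn_id=98: ✗
eur_count = COUNT(1, 1, 1, 1, 1) = 5
—
[m01_sum: merchant <> 'M01' and risk < 50]
txn_id=90: ✗
txn_id=91: ✓ → 3788
txn_id=92: ✓ → 2761
txn_id=93: ✓ → 4912
txn_id=94: ✓ → 539
txn_id=95: ✓ → 2609
txn_id=96: ✗
txn_id=97: ✓ → 3952
txn_id=98: ✗
m01_sum = 3788 + 2761 + 4912 + 539 + 2609 + 3952 = 18561
—
[m03_sum: merchant <> 'M03' or risk > 73]
txn_id=90: ✓ → 1369
txn_id=91: ✓ → 3788
txn_id=92: ✓ → 2761
txn_id=93: ✗
txn_id=94: ✓ → 539
txn_id=95: ✓ → 2609
txn_id=96: ✓ → 54
txn_id=97: ✓ → 3952
txn_id=98: ✓ → 34
m03_sum = 1369 + 3788 + 2761 + 539 + 2609 + 54 + 3952 + 34 = 15106

eur_count=5, m01_sum=18561, m03_sum=15106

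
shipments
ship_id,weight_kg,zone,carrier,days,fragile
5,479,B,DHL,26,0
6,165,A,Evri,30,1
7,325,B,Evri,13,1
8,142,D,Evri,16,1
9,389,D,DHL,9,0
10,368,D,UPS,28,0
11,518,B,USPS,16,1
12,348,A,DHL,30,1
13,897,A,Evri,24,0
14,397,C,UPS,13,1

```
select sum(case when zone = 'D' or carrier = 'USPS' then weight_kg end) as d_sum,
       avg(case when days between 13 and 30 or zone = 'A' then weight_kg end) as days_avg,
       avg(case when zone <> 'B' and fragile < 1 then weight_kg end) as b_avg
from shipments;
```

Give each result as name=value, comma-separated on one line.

d_sum=1417, days_avg=404.3333333333, b_avg=551.3333333333

[d_sum: zone = 'D' or carrier = 'USPS']
ship_id=5: ✗
ship_id=6: ✗
ship_id=7: ✗
ship_id=8: ✓ → 142
ship_id=9: ✓ → 389
ship_id=10: ✓ → 368
ship_id=11: ✓ → 518
ship_id=12: ✗
ship_id=13: ✗
ship_id=14: ✗
d_sum = 142 + 389 + 368 + 518 = 1417
—
[days_avg: days between 13 and 30 or zone = 'A']
ship_id=5: ✓ → 479
ship_id=6: ✓ → 165
ship_id=7: ✓ → 325
ship_id=8: ✓ → 142
ship_id=9: ✗
ship_id=10: ✓ → 368
ship_id=11: ✓ → 518
ship_id=12: ✓ → 348
ship_id=13: ✓ → 897
ship_id=14: ✓ → 397
days_avg = (479 + 165 + 325 + 142 + 368 + 518 + 348 + 897 + 397) / 9 = 404.3333333333
—
[b_avg: zone <> 'B' and fragile < 1]
ship_id=5: ✗
ship_id=6: ✗
ship_id=7: ✗
ship_id=8: ✗
ship_id=9: ✓ → 389
ship_id=10: ✓ → 368
ship_id=11: ✗
ship_id=12: ✗
ship_id=13: ✓ → 897
ship_id=14: ✗
b_avg = (389 + 368 + 897) / 3 = 551.3333333333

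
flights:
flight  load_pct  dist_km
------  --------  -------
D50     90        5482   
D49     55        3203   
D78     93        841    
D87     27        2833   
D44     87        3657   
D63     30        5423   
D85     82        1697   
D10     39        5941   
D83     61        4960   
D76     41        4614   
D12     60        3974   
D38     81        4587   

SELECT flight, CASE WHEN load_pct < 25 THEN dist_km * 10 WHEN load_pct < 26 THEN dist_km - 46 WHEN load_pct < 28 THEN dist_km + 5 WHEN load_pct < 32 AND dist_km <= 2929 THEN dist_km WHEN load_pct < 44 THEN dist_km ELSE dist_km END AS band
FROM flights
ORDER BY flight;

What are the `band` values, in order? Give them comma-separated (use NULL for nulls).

flight=D10: load_pct < 44 → 5941
flight=D12: ELSE → 3974
flight=D38: ELSE → 4587
flight=D44: ELSE → 3657
flight=D49: ELSE → 3203
flight=D50: ELSE → 5482
flight=D63: load_pct < 44 → 5423
flight=D76: load_pct < 44 → 4614
flight=D78: ELSE → 841
flight=D83: ELSE → 4960
flight=D85: ELSE → 1697
flight=D87: load_pct < 28 → 2838

5941, 3974, 4587, 3657, 3203, 5482, 5423, 4614, 841, 4960, 1697, 2838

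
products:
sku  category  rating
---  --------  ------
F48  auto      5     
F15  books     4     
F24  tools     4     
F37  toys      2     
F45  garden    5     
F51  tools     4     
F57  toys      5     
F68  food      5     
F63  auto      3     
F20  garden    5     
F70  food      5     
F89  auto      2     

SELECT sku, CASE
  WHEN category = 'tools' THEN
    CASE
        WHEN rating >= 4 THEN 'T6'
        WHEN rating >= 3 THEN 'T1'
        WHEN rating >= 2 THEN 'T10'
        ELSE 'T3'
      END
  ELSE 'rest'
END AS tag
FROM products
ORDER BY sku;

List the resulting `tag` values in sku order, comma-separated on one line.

rest, rest, T6, rest, rest, rest, T6, rest, rest, rest, rest, rest

sku=F15: category='books' → outer ELSE → rest
sku=F20: category='garden' → outer ELSE → rest
sku=F24: category='tools' → inner[rating >= 4] → T6
sku=F37: category='toys' → outer ELSE → rest
sku=F45: category='garden' → outer ELSE → rest
sku=F48: category='auto' → outer ELSE → rest
sku=F51: category='tools' → inner[rating >= 4] → T6
sku=F57: category='toys' → outer ELSE → rest
sku=F63: category='auto' → outer ELSE → rest
sku=F68: category='food' → outer ELSE → rest
sku=F70: category='food' → outer ELSE → rest
sku=F89: category='auto' → outer ELSE → rest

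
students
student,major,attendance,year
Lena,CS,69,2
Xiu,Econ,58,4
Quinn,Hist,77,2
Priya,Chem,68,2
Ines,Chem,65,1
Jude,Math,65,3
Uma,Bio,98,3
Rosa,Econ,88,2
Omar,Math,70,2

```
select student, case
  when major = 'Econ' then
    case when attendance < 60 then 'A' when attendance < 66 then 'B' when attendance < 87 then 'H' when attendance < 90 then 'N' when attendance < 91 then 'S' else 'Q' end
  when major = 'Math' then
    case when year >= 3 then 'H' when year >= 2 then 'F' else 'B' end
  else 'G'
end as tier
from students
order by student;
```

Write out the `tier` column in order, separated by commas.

student=Ines: major='Chem' → outer ELSE → G
student=Jude: major='Math' → inner[year >= 3] → H
student=Lena: major='CS' → outer ELSE → G
student=Omar: major='Math' → inner[year >= 2] → F
student=Priya: major='Chem' → outer ELSE → G
student=Quinn: major='Hist' → outer ELSE → G
student=Rosa: major='Econ' → inner[attendance < 90] → N
student=Uma: major='Bio' → outer ELSE → G
student=Xiu: major='Econ' → inner[attendance < 60] → A

G, H, G, F, G, G, N, G, A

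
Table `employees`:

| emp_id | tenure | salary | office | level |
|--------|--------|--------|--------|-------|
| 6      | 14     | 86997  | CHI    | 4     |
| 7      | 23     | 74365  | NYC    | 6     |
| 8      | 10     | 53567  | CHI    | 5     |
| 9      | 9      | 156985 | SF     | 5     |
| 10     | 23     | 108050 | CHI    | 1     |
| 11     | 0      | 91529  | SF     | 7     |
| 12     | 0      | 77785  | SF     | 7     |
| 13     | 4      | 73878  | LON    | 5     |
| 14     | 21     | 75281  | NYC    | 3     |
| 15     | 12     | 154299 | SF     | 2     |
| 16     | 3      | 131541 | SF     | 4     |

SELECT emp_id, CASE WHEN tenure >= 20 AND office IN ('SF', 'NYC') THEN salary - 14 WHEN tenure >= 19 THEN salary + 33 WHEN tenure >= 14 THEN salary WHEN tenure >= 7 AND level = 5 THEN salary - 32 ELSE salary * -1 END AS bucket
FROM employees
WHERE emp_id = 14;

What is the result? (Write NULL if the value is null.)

75267

emp_id = 14: tenure=21, salary=75281, office=NYC, level=3.
tenure >= 20 AND office IN ('SF', 'NYC') → true → 75267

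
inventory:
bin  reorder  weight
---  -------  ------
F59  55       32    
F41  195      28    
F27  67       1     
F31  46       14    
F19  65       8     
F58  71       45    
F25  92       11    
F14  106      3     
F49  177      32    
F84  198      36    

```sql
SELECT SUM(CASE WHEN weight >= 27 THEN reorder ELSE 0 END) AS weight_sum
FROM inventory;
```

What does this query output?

bin=F59: ✓ → 55
bin=F41: ✓ → 195
bin=F27: ✗
bin=F31: ✗
bin=F19: ✗
bin=F58: ✓ → 71
bin=F25: ✗
bin=F14: ✗
bin=F49: ✓ → 177
bin=F84: ✓ → 198
weight_sum = 55 + 195 + 71 + 177 + 198 = 696

696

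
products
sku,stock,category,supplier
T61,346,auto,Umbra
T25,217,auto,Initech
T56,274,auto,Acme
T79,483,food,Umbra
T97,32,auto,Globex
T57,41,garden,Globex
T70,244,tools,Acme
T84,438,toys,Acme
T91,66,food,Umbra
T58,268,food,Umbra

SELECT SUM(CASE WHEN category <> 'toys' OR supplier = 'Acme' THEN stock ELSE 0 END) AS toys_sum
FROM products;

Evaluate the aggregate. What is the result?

2409

sku=T61: ✓ → 346
sku=T25: ✓ → 217
sku=T56: ✓ → 274
sku=T79: ✓ → 483
sku=T97: ✓ → 32
sku=T57: ✓ → 41
sku=T70: ✓ → 244
sku=T84: ✓ → 438
sku=T91: ✓ → 66
sku=T58: ✓ → 268
toys_sum = 346 + 217 + 274 + 483 + 32 + 41 + 244 + 438 + 66 + 268 = 2409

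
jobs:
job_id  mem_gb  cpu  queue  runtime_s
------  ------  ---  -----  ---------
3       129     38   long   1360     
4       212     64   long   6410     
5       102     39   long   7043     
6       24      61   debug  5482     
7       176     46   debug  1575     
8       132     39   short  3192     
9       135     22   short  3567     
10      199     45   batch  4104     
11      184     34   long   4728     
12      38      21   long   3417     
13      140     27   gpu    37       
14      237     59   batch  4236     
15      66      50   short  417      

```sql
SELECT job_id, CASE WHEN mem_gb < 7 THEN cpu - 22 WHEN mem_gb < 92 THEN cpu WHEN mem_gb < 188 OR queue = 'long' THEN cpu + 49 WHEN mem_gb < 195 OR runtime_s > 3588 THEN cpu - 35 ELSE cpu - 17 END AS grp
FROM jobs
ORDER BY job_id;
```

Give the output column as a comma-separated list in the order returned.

87, 113, 88, 61, 95, 88, 71, 10, 83, 21, 76, 24, 50

job_id=3: mem_gb < 188 OR queue = 'long' → 87
job_id=4: mem_gb < 188 OR queue = 'long' → 113
job_id=5: mem_gb < 188 OR queue = 'long' → 88
job_id=6: mem_gb < 92 → 61
job_id=7: mem_gb < 188 OR queue = 'long' → 95
job_id=8: mem_gb < 188 OR queue = 'long' → 88
job_id=9: mem_gb < 188 OR queue = 'long' → 71
job_id=10: mem_gb < 195 OR runtime_s > 3588 → 10
job_id=11: mem_gb < 188 OR queue = 'long' → 83
job_id=12: mem_gb < 92 → 21
job_id=13: mem_gb < 188 OR queue = 'long' → 76
job_id=14: mem_gb < 195 OR runtime_s > 3588 → 24
job_id=15: mem_gb < 92 → 50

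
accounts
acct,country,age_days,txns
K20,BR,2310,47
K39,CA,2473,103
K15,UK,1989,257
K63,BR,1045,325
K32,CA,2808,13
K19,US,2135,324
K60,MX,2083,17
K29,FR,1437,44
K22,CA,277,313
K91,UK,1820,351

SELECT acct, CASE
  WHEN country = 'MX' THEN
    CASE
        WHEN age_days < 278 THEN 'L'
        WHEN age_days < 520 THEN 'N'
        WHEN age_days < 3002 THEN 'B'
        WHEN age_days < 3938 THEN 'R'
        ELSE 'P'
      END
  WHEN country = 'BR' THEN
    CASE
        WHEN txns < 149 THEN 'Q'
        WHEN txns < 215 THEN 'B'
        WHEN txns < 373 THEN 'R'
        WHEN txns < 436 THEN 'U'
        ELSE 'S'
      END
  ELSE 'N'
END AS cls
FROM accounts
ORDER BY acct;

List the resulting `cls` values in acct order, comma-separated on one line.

acct=K15: country='UK' → outer ELSE → N
acct=K19: country='US' → outer ELSE → N
acct=K20: country='BR' → inner[txns < 149] → Q
acct=K22: country='CA' → outer ELSE → N
acct=K29: country='FR' → outer ELSE → N
acct=K32: country='CA' → outer ELSE → N
acct=K39: country='CA' → outer ELSE → N
acct=K60: country='MX' → inner[age_days < 3002] → B
acct=K63: country='BR' → inner[txns < 373] → R
acct=K91: country='UK' → outer ELSE → N

N, N, Q, N, N, N, N, B, R, N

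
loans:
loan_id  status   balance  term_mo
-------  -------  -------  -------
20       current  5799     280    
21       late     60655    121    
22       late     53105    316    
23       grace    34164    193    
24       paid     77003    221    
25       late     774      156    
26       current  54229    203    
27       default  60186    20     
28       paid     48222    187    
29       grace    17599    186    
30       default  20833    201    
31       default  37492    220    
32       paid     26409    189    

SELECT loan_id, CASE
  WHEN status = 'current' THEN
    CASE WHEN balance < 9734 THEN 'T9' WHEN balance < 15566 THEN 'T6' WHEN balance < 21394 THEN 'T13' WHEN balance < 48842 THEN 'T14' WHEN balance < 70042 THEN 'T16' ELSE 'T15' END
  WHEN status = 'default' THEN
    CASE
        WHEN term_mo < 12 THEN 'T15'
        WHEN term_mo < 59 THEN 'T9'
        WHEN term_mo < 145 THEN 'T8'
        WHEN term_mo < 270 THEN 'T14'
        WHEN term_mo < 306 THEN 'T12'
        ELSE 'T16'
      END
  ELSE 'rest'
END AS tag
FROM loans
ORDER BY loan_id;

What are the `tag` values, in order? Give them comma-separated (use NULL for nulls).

T9, rest, rest, rest, rest, rest, T16, T9, rest, rest, T14, T14, rest

loan_id=20: status='current' → inner[balance < 9734] → T9
loan_id=21: status='late' → outer ELSE → rest
loan_id=22: status='late' → outer ELSE → rest
loan_id=23: status='grace' → outer ELSE → rest
loan_id=24: status='paid' → outer ELSE → rest
loan_id=25: status='late' → outer ELSE → rest
loan_id=26: status='current' → inner[balance < 70042] → T16
loan_id=27: status='default' → inner[term_mo < 59] → T9
loan_id=28: status='paid' → outer ELSE → rest
loan_id=29: status='grace' → outer ELSE → rest
loan_id=30: status='default' → inner[term_mo < 270] → T14
loan_id=31: status='default' → inner[term_mo < 270] → T14
loan_id=32: status='paid' → outer ELSE → rest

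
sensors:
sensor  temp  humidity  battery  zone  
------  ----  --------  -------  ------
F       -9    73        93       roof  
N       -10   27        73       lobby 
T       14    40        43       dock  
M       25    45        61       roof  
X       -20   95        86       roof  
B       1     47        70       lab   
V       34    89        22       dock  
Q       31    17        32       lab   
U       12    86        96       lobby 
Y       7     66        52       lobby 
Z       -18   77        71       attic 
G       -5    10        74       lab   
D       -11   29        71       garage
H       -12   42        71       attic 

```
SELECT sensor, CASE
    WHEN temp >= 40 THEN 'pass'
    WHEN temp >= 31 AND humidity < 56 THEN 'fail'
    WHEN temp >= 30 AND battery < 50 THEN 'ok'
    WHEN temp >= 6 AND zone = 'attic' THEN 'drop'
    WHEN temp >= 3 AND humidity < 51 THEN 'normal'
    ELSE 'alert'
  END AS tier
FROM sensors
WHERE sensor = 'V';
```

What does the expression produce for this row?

sensor = V: temp=34, humidity=89, battery=22, zone=dock.
temp >= 40 → false
temp >= 31 AND humidity < 56 → false
temp >= 30 AND battery < 50 → true → ok

ok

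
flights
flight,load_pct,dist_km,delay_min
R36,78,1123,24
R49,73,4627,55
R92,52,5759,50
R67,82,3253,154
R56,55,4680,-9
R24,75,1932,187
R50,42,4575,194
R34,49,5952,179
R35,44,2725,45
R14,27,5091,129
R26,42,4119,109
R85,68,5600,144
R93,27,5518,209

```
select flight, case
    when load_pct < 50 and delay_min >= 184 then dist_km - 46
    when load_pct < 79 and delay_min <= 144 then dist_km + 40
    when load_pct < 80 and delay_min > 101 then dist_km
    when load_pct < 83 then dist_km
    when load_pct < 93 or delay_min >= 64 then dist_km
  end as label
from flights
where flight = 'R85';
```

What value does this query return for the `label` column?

5640

flight = R85: load_pct=68, dist_km=5600, delay_min=144.
load_pct < 50 and delay_min >= 184 → false
load_pct < 79 and delay_min <= 144 → true → 5640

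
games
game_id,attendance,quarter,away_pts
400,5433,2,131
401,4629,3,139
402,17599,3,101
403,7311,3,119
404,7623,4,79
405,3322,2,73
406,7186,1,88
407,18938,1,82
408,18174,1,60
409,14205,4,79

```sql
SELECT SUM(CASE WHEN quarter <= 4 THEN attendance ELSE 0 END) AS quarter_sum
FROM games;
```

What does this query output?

104420

game_id=400: ✓ → 5433
game_id=401: ✓ → 4629
game_id=402: ✓ → 17599
game_id=403: ✓ → 7311
game_id=404: ✓ → 7623
game_id=405: ✓ → 3322
game_id=406: ✓ → 7186
game_id=407: ✓ → 18938
game_id=408: ✓ → 18174
game_id=409: ✓ → 14205
quarter_sum = 5433 + 4629 + 17599 + 7311 + 7623 + 3322 + 7186 + 18938 + 18174 + 14205 = 104420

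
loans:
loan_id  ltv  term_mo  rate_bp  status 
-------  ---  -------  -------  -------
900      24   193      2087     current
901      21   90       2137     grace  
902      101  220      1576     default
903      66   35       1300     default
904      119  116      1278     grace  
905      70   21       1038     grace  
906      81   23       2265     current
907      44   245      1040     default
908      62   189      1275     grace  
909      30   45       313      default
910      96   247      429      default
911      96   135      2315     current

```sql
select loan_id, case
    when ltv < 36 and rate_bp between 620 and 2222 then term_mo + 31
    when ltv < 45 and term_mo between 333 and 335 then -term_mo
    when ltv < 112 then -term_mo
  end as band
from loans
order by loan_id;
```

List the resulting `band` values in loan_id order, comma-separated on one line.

loan_id=900: ltv < 36 and rate_bp between 620 and 2222 → 224
loan_id=901: ltv < 36 and rate_bp between 620 and 2222 → 121
loan_id=902: ltv < 112 → -220
loan_id=903: ltv < 112 → -35
loan_id=904: (no match → NULL) → NULL
loan_id=905: ltv < 112 → -21
loan_id=906: ltv < 112 → -23
loan_id=907: ltv < 112 → -245
loan_id=908: ltv < 112 → -189
loan_id=909: ltv < 112 → -45
loan_id=910: ltv < 112 → -247
loan_id=911: ltv < 112 → -135

224, 121, -220, -35, NULL, -21, -23, -245, -189, -45, -247, -135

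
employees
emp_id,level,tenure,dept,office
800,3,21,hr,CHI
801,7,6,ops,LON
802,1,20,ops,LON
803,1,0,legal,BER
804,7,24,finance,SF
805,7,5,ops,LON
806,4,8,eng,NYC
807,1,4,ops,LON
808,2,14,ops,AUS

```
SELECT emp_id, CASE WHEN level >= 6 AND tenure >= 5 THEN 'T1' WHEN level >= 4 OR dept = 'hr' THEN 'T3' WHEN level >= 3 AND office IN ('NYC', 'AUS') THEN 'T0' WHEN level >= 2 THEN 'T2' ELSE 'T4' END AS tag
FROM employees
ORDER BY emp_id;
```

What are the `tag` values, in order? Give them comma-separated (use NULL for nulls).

T3, T1, T4, T4, T1, T1, T3, T4, T2

emp_id=800: level >= 4 OR dept = 'hr' → T3
emp_id=801: level >= 6 AND tenure >= 5 → T1
emp_id=802: ELSE → T4
emp_id=803: ELSE → T4
emp_id=804: level >= 6 AND tenure >= 5 → T1
emp_id=805: level >= 6 AND tenure >= 5 → T1
emp_id=806: level >= 4 OR dept = 'hr' → T3
emp_id=807: ELSE → T4
emp_id=808: level >= 2 → T2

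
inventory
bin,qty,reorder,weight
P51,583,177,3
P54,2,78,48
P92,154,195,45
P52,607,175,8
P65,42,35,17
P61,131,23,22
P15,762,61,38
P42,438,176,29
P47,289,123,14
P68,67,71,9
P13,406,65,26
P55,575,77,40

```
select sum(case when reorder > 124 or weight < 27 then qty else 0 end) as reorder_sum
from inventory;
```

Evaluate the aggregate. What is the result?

bin=P51: ✓ → 583
bin=P54: ✗
bin=P92: ✓ → 154
bin=P52: ✓ → 607
bin=P65: ✓ → 42
bin=P61: ✓ → 131
bin=P15: ✗
bin=P42: ✓ → 438
bin=P47: ✓ → 289
bin=P68: ✓ → 67
bin=P13: ✓ → 406
bin=P55: ✗
reorder_sum = 583 + 154 + 607 + 42 + 131 + 438 + 289 + 67 + 406 = 2717

2717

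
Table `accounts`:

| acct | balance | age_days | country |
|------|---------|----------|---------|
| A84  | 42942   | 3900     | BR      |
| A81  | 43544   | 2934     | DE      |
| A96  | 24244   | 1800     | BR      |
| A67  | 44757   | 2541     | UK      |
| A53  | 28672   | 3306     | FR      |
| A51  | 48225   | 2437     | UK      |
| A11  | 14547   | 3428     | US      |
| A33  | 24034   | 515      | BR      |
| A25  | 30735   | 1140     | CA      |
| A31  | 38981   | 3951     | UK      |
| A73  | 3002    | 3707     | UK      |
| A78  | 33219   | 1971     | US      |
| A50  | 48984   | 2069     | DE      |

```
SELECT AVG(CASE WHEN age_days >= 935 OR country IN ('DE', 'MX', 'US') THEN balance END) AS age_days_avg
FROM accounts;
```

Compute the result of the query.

acct=A84: ✓ → 42942
acct=A81: ✓ → 43544
acct=A96: ✓ → 24244
acct=A67: ✓ → 44757
acct=A53: ✓ → 28672
acct=A51: ✓ → 48225
acct=A11: ✓ → 14547
acct=A33: ✗
acct=A25: ✓ → 30735
acct=A31: ✓ → 38981
acct=A73: ✓ → 3002
acct=A78: ✓ → 33219
acct=A50: ✓ → 48984
age_days_avg = (42942 + 43544 + 24244 + 44757 + 28672 + 48225 + 14547 + 30735 + 38981 + 3002 + 33219 + 48984) / 12 = 33487.6666666667

33487.6666666667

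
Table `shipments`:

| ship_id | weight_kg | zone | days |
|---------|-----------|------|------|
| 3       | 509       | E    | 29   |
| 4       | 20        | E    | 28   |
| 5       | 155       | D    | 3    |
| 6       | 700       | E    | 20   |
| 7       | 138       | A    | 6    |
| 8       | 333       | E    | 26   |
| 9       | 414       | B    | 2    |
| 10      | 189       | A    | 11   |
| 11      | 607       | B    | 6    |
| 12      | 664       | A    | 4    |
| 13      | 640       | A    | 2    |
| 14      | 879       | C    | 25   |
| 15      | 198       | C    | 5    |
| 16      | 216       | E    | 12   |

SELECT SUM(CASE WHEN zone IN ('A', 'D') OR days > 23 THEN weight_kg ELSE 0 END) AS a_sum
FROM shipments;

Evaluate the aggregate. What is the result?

3527

ship_id=3: ✓ → 509
ship_id=4: ✓ → 20
ship_id=5: ✓ → 155
ship_id=6: ✗
ship_id=7: ✓ → 138
ship_id=8: ✓ → 333
ship_id=9: ✗
ship_id=10: ✓ → 189
ship_id=11: ✗
ship_id=12: ✓ → 664
ship_id=13: ✓ → 640
ship_id=14: ✓ → 879
ship_id=15: ✗
ship_id=16: ✗
a_sum = 509 + 20 + 155 + 138 + 333 + 189 + 664 + 640 + 879 = 3527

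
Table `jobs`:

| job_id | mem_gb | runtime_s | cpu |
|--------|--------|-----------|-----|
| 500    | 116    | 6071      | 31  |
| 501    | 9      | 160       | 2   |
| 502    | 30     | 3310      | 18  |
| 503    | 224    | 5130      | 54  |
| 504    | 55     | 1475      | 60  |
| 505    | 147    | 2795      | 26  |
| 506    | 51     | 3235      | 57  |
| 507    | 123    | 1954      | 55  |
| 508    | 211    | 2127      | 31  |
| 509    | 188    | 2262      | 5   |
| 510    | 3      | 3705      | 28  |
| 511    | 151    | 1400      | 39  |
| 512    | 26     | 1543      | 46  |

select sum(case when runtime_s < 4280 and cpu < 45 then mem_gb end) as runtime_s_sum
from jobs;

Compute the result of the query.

739

job_id=500: ✗
job_id=501: ✓ → 9
job_id=502: ✓ → 30
job_id=503: ✗
job_id=504: ✗
job_id=505: ✓ → 147
job_id=506: ✗
job_id=507: ✗
job_id=508: ✓ → 211
job_id=509: ✓ → 188
job_id=510: ✓ → 3
job_id=511: ✓ → 151
job_id=512: ✗
runtime_s_sum = 9 + 30 + 147 + 211 + 188 + 3 + 151 = 739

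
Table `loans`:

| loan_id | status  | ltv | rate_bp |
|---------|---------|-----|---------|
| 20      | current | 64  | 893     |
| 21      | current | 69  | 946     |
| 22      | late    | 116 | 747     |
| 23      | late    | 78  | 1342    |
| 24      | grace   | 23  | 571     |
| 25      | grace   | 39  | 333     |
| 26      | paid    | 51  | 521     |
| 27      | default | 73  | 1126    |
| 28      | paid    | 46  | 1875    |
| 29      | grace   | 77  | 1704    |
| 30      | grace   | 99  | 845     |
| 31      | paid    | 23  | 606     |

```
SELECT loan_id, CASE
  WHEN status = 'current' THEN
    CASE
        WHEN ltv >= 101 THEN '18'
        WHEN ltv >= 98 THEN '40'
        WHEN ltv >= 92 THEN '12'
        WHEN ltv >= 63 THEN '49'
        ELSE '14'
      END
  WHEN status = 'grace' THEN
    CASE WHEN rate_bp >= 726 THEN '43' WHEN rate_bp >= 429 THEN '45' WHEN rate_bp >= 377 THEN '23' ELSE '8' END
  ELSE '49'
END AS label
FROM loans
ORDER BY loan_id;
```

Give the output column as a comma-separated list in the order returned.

49, 49, 49, 49, 45, 8, 49, 49, 49, 43, 43, 49

loan_id=20: status='current' → inner[ltv >= 63] → 49
loan_id=21: status='current' → inner[ltv >= 63] → 49
loan_id=22: status='late' → outer ELSE → 49
loan_id=23: status='late' → outer ELSE → 49
loan_id=24: status='grace' → inner[rate_bp >= 429] → 45
loan_id=25: status='grace' → inner[ELSE] → 8
loan_id=26: status='paid' → outer ELSE → 49
loan_id=27: status='default' → outer ELSE → 49
loan_id=28: status='paid' → outer ELSE → 49
loan_id=29: status='grace' → inner[rate_bp >= 726] → 43
loan_id=30: status='grace' → inner[rate_bp >= 726] → 43
loan_id=31: status='paid' → outer ELSE → 49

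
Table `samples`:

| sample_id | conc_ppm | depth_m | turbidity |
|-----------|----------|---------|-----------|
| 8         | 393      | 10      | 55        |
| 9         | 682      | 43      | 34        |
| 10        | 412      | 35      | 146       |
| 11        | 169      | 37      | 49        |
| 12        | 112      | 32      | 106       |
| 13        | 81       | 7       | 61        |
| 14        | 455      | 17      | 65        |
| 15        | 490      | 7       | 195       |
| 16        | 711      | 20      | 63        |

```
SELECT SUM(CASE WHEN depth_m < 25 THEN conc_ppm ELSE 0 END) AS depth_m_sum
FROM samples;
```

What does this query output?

sample_id=8: ✓ → 393
sample_id=9: ✗
sample_id=10: ✗
sample_id=11: ✗
sample_id=12: ✗
sample_id=13: ✓ → 81
sample_id=14: ✓ → 455
sample_id=15: ✓ → 490
sample_id=16: ✓ → 711
depth_m_sum = 393 + 81 + 455 + 490 + 711 = 2130

2130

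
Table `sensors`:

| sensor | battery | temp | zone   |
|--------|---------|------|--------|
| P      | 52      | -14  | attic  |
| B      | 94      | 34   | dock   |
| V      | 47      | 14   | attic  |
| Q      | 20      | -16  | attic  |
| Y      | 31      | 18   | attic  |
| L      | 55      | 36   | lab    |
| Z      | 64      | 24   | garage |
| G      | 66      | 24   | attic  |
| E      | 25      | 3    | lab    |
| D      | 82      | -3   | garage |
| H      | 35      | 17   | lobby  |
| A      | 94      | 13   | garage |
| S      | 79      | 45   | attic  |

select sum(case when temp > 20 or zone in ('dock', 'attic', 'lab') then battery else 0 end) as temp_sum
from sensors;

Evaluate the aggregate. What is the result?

533

sensor=P: ✓ → 52
sensor=B: ✓ → 94
sensor=V: ✓ → 47
sensor=Q: ✓ → 20
sensor=Y: ✓ → 31
sensor=L: ✓ → 55
sensor=Z: ✓ → 64
sensor=G: ✓ → 66
sensor=E: ✓ → 25
sensor=D: ✗
sensor=H: ✗
sensor=A: ✗
sensor=S: ✓ → 79
temp_sum = 52 + 94 + 47 + 20 + 31 + 55 + 64 + 66 + 25 + 79 = 533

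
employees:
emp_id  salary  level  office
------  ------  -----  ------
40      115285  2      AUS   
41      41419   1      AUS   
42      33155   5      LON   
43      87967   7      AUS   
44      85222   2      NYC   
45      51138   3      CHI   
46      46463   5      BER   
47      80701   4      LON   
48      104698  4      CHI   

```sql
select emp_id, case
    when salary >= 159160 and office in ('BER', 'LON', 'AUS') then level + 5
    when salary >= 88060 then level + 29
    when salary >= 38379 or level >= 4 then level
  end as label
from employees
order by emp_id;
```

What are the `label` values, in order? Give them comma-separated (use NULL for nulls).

emp_id=40: salary >= 88060 → 31
emp_id=41: salary >= 38379 or level >= 4 → 1
emp_id=42: salary >= 38379 or level >= 4 → 5
emp_id=43: salary >= 38379 or level >= 4 → 7
emp_id=44: salary >= 38379 or level >= 4 → 2
emp_id=45: salary >= 38379 or level >= 4 → 3
emp_id=46: salary >= 38379 or level >= 4 → 5
emp_id=47: salary >= 38379 or level >= 4 → 4
emp_id=48: salary >= 88060 → 33

31, 1, 5, 7, 2, 3, 5, 4, 33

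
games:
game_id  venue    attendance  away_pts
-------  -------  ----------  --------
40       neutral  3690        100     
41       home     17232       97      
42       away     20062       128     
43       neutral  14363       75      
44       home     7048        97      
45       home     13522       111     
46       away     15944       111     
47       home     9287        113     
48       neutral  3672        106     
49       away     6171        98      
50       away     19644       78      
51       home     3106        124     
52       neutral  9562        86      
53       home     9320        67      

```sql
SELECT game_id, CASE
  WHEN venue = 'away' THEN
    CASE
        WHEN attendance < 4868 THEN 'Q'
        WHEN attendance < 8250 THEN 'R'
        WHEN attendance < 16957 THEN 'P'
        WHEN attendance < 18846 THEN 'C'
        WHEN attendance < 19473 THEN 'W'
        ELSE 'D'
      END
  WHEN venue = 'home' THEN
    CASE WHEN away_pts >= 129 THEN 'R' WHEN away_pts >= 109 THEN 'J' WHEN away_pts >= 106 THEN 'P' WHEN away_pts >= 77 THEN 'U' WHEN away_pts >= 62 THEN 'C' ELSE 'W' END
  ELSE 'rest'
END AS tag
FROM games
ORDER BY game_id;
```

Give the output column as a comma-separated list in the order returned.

rest, U, D, rest, U, J, P, J, rest, R, D, J, rest, C

game_id=40: venue='neutral' → outer ELSE → rest
game_id=41: venue='home' → inner[away_pts >= 77] → U
game_id=42: venue='away' → inner[ELSE] → D
game_id=43: venue='neutral' → outer ELSE → rest
game_id=44: venue='home' → inner[away_pts >= 77] → U
game_id=45: venue='home' → inner[away_pts >= 109] → J
game_id=46: venue='away' → inner[attendance < 16957] → P
game_id=47: venue='home' → inner[away_pts >= 109] → J
game_id=48: venue='neutral' → outer ELSE → rest
game_id=49: venue='away' → inner[attendance < 8250] → R
game_id=50: venue='away' → inner[ELSE] → D
game_id=51: venue='home' → inner[away_pts >= 109] → J
game_id=52: venue='neutral' → outer ELSE → rest
game_id=53: venue='home' → inner[away_pts >= 62] → C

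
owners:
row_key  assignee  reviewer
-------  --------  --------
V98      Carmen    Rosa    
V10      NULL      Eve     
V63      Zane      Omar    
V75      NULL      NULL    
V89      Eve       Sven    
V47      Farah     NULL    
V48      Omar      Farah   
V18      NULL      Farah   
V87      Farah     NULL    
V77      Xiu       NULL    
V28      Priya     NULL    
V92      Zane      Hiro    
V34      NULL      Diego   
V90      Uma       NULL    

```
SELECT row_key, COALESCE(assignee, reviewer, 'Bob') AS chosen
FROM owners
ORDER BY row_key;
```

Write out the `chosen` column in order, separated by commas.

Eve, Farah, Priya, Diego, Farah, Omar, Zane, Bob, Xiu, Farah, Eve, Uma, Zane, Carmen

row_key=V10: assignee=NULL, reviewer=Eve → Eve
row_key=V18: assignee=NULL, reviewer=Farah → Farah
row_key=V28: assignee=Priya → Priya
row_key=V34: assignee=NULL, reviewer=Diego → Diego
row_key=V47: assignee=Farah → Farah
row_key=V48: assignee=Omar → Omar
row_key=V63: assignee=Zane → Zane
row_key=V75: assignee=NULL, reviewer=NULL, → literal Bob → Bob
row_key=V77: assignee=Xiu → Xiu
row_key=V87: assignee=Farah → Farah
row_key=V89: assignee=Eve → Eve
row_key=V90: assignee=Uma → Uma
row_key=V92: assignee=Zane → Zane
row_key=V98: assignee=Carmen → Carmen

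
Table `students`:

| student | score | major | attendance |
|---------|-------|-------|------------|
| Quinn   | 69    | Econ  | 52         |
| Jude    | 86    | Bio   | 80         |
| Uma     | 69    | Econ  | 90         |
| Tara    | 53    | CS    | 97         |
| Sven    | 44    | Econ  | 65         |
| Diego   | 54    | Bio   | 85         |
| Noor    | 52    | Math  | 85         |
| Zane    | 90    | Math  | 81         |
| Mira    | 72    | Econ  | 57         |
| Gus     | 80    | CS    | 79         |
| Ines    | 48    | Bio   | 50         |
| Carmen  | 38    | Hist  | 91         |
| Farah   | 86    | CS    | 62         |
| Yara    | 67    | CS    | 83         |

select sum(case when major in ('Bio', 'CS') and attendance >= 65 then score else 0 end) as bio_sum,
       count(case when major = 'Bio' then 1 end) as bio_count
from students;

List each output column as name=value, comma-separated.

[bio_sum: major in ('Bio', 'CS') and attendance >= 65]
student=Quinn: ✗
student=Jude: ✓ → 86
student=Uma: ✗
student=Tara: ✓ → 53
student=Sven: ✗
student=Diego: ✓ → 54
student=Noor: ✗
student=Zane: ✗
student=Mira: ✗
student=Gus: ✓ → 80
student=Ines: ✗
student=Carmen: ✗
student=Farah: ✗
student=Yara: ✓ → 67
bio_sum = 86 + 53 + 54 + 80 + 67 = 340
—
[bio_count: major = 'Bio']
student=Quinn: ✗
student=Jude: ✓ → 1
student=Uma: ✗
student=Tara: ✗
student=Sven: ✗
student=Diego: ✓ → 1
student=Noor: ✗
student=Zane: ✗
student=Mira: ✗
student=Gus: ✗
student=Ines: ✓ → 1
student=Carmen: ✗
student=Farah: ✗
student=Yara: ✗
bio_count = COUNT(1, 1, 1) = 3

bio_sum=340, bio_count=3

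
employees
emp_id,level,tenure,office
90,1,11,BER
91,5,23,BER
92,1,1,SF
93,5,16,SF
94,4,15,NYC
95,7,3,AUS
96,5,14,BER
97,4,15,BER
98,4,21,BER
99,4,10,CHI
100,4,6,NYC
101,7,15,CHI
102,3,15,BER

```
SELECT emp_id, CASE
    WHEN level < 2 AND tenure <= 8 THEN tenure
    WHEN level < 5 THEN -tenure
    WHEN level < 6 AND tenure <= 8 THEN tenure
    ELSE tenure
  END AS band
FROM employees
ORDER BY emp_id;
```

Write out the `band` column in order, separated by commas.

emp_id=90: level < 5 → -11
emp_id=91: ELSE → 23
emp_id=92: level < 2 AND tenure <= 8 → 1
emp_id=93: ELSE → 16
emp_id=94: level < 5 → -15
emp_id=95: ELSE → 3
emp_id=96: ELSE → 14
emp_id=97: level < 5 → -15
emp_id=98: level < 5 → -21
emp_id=99: level < 5 → -10
emp_id=100: level < 5 → -6
emp_id=101: ELSE → 15
emp_id=102: level < 5 → -15

-11, 23, 1, 16, -15, 3, 14, -15, -21, -10, -6, 15, -15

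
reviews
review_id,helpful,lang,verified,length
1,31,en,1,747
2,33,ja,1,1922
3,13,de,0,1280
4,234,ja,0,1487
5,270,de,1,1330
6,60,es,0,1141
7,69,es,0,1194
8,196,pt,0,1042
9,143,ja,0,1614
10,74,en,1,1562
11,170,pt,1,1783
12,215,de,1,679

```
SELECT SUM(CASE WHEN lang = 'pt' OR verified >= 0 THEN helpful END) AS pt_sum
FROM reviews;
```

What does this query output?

review_id=1: ✓ → 31
review_id=2: ✓ → 33
review_id=3: ✓ → 13
review_id=4: ✓ → 234
review_id=5: ✓ → 270
review_id=6: ✓ → 60
review_id=7: ✓ → 69
review_id=8: ✓ → 196
review_id=9: ✓ → 143
review_id=10: ✓ → 74
review_id=11: ✓ → 170
review_id=12: ✓ → 215
pt_sum = 31 + 33 + 13 + 234 + 270 + 60 + 69 + 196 + 143 + 74 + 170 + 215 = 1508

1508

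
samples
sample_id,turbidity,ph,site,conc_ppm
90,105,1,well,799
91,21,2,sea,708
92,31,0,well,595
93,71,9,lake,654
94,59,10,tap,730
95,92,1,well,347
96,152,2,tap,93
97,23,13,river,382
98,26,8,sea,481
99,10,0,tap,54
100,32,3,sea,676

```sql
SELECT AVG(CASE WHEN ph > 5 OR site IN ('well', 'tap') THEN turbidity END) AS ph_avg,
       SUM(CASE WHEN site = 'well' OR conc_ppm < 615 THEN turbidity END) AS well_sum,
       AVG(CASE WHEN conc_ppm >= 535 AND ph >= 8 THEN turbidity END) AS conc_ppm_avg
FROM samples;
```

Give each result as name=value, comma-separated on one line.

[ph_avg: ph > 5 OR site IN ('well', 'tap')]
sample_id=90: ✓ → 105
sample_id=91: ✗
sample_id=92: ✓ → 31
sample_id=93: ✓ → 71
sample_id=94: ✓ → 59
sample_id=95: ✓ → 92
sample_id=96: ✓ → 152
sample_id=97: ✓ → 23
sample_id=98: ✓ → 26
sample_id=99: ✓ → 10
sample_id=100: ✗
ph_avg = (105 + 31 + 71 + 59 + 92 + 152 + 23 + 26 + 10) / 9 = 63.2222222222
—
[well_sum: site = 'well' OR conc_ppm < 615]
sample_id=90: ✓ → 105
sample_id=91: ✗
sample_id=92: ✓ → 31
sample_id=93: ✗
sample_id=94: ✗
sample_id=95: ✓ → 92
sample_id=96: ✓ → 152
sample_id=97: ✓ → 23
sample_id=98: ✓ → 26
sample_id=99: ✓ → 10
sample_id=100: ✗
well_sum = 105 + 31 + 92 + 152 + 23 + 26 + 10 = 439
—
[conc_ppm_avg: conc_ppm >= 535 AND ph >= 8]
sample_id=90: ✗
sample_id=91: ✗
sample_id=92: ✗
sample_id=93: ✓ → 71
sample_id=94: ✓ → 59
sample_id=95: ✗
sample_id=96: ✗
sample_id=97: ✗
sample_id=98: ✗
sample_id=99: ✗
sample_id=100: ✗
conc_ppm_avg = (71 + 59) / 2 = 65

ph_avg=63.2222222222, well_sum=439, conc_ppm_avg=65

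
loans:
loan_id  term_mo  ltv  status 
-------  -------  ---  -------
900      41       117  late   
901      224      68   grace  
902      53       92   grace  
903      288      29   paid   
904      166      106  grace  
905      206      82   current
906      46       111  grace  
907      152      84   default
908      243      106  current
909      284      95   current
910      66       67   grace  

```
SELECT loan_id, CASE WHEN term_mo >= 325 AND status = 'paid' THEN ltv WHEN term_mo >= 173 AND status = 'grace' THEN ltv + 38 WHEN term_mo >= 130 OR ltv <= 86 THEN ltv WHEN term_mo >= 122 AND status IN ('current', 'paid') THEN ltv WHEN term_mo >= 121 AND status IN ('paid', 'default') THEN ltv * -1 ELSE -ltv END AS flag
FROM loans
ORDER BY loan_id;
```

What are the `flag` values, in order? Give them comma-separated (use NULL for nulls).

-117, 106, -92, 29, 106, 82, -111, 84, 106, 95, 67

loan_id=900: ELSE → -117
loan_id=901: term_mo >= 173 AND status = 'grace' → 106
loan_id=902: ELSE → -92
loan_id=903: term_mo >= 130 OR ltv <= 86 → 29
loan_id=904: term_mo >= 130 OR ltv <= 86 → 106
loan_id=905: term_mo >= 130 OR ltv <= 86 → 82
loan_id=906: ELSE → -111
loan_id=907: term_mo >= 130 OR ltv <= 86 → 84
loan_id=908: term_mo >= 130 OR ltv <= 86 → 106
loan_id=909: term_mo >= 130 OR ltv <= 86 → 95
loan_id=910: term_mo >= 130 OR ltv <= 86 → 67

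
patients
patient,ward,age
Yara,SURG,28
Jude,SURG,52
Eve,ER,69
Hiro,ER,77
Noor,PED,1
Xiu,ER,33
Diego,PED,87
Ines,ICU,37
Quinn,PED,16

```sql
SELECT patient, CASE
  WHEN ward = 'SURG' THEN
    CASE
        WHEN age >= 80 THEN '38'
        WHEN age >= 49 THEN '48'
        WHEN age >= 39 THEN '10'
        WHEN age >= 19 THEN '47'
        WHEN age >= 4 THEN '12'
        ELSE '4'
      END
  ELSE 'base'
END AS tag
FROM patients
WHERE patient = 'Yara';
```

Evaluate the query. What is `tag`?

patient = Yara: ward=SURG, age=28.
ward='SURG' → inner[age >= 19] → 47

47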